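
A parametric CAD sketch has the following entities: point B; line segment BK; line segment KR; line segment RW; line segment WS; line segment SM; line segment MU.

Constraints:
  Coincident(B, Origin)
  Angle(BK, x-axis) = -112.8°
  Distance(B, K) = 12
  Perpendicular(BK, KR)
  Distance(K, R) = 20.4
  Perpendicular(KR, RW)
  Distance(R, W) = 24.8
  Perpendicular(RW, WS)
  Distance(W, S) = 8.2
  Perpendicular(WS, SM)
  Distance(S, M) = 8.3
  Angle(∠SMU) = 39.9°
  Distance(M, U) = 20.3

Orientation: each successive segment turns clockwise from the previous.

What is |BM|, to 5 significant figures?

13.003

B is at the origin; BK runs at -112.8° with length 12.0, so K = (-4.6502, -11.062). BK is perpendicular to KR, so KR runs at 157.20°; with |KR| = 20.4, R = (-23.456, -3.1570). KR ⟂ RW, so RW runs at 67.200°; with |RW| = 24.8, W = (-13.846, 19.705). RW is perpendicular to WS, so WS runs at -22.800°; with |WS| = 8.2, S = (-6.2865, 16.528). WS is perpendicular to SM, so SM runs at -112.80°; with |SM| = 8.3, M = (-9.5029, 8.8761). Then |BM| = |M − B| = 13.003.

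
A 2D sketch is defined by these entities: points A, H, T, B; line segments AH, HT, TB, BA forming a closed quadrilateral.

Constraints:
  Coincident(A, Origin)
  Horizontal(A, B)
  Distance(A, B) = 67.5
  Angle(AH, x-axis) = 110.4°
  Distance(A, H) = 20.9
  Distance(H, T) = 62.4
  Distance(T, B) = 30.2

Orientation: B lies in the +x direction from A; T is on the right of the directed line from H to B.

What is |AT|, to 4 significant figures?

46.33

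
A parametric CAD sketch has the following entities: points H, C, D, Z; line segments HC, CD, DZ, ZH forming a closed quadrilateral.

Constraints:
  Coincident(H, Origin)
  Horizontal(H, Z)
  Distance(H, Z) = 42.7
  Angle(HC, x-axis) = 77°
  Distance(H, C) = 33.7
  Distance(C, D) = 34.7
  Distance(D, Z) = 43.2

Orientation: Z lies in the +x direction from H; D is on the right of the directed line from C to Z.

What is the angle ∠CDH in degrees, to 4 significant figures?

14.82°

Checks: |HZ| = 42.70 ✓; |HC| = 33.70 ✓; |CD| = 34.70 ✓; |DZ| = 43.20 ✓.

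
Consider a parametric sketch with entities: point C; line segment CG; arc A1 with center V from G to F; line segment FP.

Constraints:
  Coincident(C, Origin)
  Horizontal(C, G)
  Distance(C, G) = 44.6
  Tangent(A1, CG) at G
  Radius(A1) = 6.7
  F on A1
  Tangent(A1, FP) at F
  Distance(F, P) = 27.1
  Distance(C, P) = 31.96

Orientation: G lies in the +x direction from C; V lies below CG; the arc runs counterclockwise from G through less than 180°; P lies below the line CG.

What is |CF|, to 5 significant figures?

39.542

C is at the origin; C and G share the same y with |CG| = 44.6 and G on the +x side, so G = (44.600, 0.0000). Tangency of A1 to CG means the radius VG is perpendicular to CG, so V = G + (0, -6.7) = (44.600, -6.7000). Since VF ⟂ FP (tangency), |VP| = √(6.7² + 27.1²) = 27.916 regardless of where F sits on A1. So P lies on both circle(C, 31.96) and circle(V, 27.916); the below-CG intersection is P = (22.041, -23.144). F is the foot of the tangent from P: F = (39.469, -2.3912).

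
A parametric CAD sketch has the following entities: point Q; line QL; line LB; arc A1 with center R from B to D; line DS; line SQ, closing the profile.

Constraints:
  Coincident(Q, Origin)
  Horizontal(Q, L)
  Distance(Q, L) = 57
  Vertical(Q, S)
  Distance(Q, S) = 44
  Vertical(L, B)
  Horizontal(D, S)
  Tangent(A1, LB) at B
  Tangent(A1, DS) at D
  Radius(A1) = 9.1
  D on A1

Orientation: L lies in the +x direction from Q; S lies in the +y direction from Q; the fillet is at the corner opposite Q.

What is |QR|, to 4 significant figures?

59.27

Q is at the origin; Q and L share the same y with |QL| = 57.0 and L on the +x side, so L = (57.00, 0.000). Q and S share the same x with |QS| = 44.0 and S on the +y side, so S = (0.000, 44.00). The virtual corner opposite Q is at (57.00, 44.00). Since A1 is tangent to LB there, RB ⟂ LB and since A1 is tangent to DS there, RD ⟂ DS, with radius 9.1, so the center R sits 9.1 in from both sides at R = (47.90, 34.90). Then |QR| = |R − Q| = 59.27.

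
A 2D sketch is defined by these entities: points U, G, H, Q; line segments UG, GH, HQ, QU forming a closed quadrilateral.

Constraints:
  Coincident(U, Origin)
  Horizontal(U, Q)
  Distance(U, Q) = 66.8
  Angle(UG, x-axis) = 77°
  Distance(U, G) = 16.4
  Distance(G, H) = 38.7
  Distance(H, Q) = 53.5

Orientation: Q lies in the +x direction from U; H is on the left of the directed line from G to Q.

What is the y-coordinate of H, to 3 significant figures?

41.4

U is at the origin; UQ is horizontal with |UQ| = 66.8 and Q in +x, so Q = (66.8, 0). UG runs at 77.0° with |UG| = 16.4, so G = (3.69, 16.0). H is determined by |GH| = 38.7 and |HQ| = 53.5 together: it lies at the intersection of circle(G, 38.7) and circle(Q, 53.5). With |GQ| = 65.1, the foot of the radical line on GQ is 22.1 from G and the perpendicular offset is √(38.7² − 22.1²) = 31.8. Taking the left-of-GQ solution: H = (32.9, 41.4).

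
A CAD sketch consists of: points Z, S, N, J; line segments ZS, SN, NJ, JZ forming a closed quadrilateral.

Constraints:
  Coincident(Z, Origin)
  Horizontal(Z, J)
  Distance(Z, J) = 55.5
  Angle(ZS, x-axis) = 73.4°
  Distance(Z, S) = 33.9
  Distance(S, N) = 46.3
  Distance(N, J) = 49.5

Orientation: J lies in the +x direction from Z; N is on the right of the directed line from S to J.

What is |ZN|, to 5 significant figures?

15.913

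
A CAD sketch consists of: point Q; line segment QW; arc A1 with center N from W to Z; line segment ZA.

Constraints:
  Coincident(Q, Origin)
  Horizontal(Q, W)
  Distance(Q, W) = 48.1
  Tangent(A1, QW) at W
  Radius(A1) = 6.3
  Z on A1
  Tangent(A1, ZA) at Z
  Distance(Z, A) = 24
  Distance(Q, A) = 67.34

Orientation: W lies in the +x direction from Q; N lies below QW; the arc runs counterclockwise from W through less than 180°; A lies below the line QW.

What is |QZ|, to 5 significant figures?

45.220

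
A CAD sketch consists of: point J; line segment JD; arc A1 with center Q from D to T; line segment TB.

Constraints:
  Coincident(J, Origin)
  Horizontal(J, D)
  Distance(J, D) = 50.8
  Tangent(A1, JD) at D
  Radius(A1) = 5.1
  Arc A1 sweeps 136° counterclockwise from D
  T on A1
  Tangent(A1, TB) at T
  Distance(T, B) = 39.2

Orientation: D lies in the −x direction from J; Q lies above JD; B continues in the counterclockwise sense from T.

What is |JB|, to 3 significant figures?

83.6

J is at the origin; JD is horizontal with |JD| = 50.8 and D on the −x side, so D = (-50.8, 0.00). Tangency of A1 to JD means the radius QD is perpendicular to JD, so Q = D + (0, 5.1) = (-50.8, 5.10). On A1, D sits at bearing -90° from Q; a 136° counterclockwise sweep puts T at bearing 46°, so T = Q + 5.1·(cos 46°, sin 46°) = (-47.3, 8.77). The tangent condition forces QT to be normal to TB, so TB runs along (−sin 46°, cos 46°); with |TB| = 39.2, B = (-75.5, 36.0). Then |JB| = |B − J| = 83.6.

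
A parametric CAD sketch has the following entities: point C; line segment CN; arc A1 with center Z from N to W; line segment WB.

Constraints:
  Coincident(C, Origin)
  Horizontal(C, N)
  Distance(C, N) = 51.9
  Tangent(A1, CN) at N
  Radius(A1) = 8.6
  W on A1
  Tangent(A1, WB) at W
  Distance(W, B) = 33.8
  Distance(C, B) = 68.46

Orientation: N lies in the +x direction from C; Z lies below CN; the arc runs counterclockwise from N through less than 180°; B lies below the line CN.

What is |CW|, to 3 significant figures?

45.0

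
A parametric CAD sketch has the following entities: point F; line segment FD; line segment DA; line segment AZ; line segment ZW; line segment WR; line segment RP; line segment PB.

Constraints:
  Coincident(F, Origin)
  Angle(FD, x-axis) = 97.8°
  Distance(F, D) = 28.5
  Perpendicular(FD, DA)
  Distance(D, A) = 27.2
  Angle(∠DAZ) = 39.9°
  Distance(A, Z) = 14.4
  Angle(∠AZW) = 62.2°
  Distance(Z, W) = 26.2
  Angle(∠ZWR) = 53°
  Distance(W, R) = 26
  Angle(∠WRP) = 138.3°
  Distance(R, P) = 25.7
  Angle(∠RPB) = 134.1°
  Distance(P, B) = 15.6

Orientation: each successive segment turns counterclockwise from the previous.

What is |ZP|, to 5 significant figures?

29.669

F is at the origin; FD runs at 97.8° with length 28.5, so D = (-3.8679, 28.236). FD is perpendicular to DA, so DA runs at -172.20°; with |DA| = 27.2, A = (-30.816, 24.545). ∠DAZ = 39.9° gives AZ at -32.100° from the x-axis; with |AZ| = 14.4, Z = (-18.618, 16.893). ∠AZW = 62.2° gives ZW at 85.700° from the x-axis; with |ZW| = 26.2, W = (-16.653, 43.019). ∠ZWR = 53.0° gives WR at -147.30° from the x-axis; with |WR| = 26.0, R = (-38.533, 28.973). ∠WRP = 138.3° gives RP at -105.60° from the x-axis; with |RP| = 25.7, P = (-45.444, 4.2194). Then |ZP| = |P − Z| = 29.669.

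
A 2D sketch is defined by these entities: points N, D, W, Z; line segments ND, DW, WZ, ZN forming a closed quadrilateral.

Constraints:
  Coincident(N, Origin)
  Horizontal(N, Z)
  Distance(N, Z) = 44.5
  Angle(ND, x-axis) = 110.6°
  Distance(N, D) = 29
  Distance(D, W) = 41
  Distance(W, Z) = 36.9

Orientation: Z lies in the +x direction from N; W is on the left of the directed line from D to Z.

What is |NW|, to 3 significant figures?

45.5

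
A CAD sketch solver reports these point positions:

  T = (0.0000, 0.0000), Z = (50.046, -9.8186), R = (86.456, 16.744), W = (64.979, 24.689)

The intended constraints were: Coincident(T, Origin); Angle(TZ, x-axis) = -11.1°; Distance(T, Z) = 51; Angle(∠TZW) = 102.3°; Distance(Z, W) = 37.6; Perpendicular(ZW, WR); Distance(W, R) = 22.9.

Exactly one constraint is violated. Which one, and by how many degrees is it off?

Perpendicular(ZW, WR) — off by 3.10°.

T = (0.00, 0.00) ✓; TZ at -11.10° ✓; |TZ| = 51.00 ✓; ∠TZW = 102.3° ✓; |ZW| = 37.60 ✓; ∠(ZW, WR) = 86.90° ✗; |WR| = 22.90 ✓.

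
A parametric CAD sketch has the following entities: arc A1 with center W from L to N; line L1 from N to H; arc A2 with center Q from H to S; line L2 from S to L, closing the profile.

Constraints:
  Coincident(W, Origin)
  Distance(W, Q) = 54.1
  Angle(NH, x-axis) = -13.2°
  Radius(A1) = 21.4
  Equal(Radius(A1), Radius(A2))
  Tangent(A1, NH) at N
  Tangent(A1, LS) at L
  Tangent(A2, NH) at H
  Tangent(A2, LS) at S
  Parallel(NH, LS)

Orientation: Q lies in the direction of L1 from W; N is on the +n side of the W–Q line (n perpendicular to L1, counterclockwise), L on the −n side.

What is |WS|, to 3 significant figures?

58.2

The slot axis is L1's direction at -13.2°, so u = (cos -13.2°, sin -13.2°) = (0.974, -0.228) and n = (−sin -13.2°, cos -13.2°) = (0.228, 0.974). W is at the origin and Q lies 54.1 along u from W, so Q = 54.1·u = (52.7, -12.4). Tangency of A1 to both parallel lines with radius 21.4 puts N and L at W ± 21.4·n: N = (4.89, 20.8), L = (-4.89, -20.8). Equal radii place H and S the same way about Q: H = Q + 21.4·n = (57.6, 8.48), S = Q − 21.4·n = (47.8, -33.2). Then |WS| = |S − W| = 58.2.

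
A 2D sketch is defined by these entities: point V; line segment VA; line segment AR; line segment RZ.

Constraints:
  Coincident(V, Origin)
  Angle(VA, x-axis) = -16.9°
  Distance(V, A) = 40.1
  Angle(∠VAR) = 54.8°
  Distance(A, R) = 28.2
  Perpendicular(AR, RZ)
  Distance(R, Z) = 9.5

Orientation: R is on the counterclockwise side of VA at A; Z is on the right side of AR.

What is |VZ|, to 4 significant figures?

42.57

∠VAR = 54.8°, so AR runs at -16.9° + (180° − 54.8°) = 108.3° from the x-axis; with |AR| = 28.2, R = A + 28.2·(cos 108.3°, sin 108.3°) = (29.51, 15.12). AR ⟂ RZ; with |RZ| = 9.5 on the right of AR, Z = R + 9.5·(0.9494, 0.3140) = (38.53, 18.10). Then |VZ| = |Z − V| = 42.57.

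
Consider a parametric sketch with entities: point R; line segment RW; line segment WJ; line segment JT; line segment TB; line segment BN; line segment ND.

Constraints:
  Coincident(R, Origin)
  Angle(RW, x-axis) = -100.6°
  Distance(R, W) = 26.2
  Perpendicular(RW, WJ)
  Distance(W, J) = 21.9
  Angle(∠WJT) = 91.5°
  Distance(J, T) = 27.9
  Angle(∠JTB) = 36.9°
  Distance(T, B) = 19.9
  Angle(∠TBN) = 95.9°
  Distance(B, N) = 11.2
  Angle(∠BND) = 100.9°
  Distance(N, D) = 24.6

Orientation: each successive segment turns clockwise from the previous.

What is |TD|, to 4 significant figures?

18.42

∠TBN = 95.9° gives BN at -146.3° from the x-axis; with |BN| = 11.2, N = (-21.97, -17.99). ∠BND = 100.9° gives ND at 134.6° from the x-axis; with |ND| = 24.6, D = (-39.24, -0.4771). Then |TD| = |D − T| = 18.42.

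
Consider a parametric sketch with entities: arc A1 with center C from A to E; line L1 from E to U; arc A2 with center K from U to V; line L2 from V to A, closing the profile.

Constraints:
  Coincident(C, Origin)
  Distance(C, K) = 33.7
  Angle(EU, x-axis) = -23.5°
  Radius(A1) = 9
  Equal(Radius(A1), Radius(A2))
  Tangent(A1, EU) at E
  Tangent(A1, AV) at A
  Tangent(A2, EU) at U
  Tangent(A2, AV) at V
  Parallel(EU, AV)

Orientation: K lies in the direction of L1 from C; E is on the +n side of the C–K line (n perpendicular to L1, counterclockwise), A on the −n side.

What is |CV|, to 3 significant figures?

34.9

The slot axis is L1's direction at -23.5°, so u = (cos -23.5°, sin -23.5°) = (0.917, -0.399) and n = (−sin -23.5°, cos -23.5°) = (0.399, 0.917). C is at the origin and K lies 33.7 along u from C, so K = 33.7·u = (30.9, -13.4). Tangency of A1 to both parallel lines with radius 9.0 puts E and A at C ± 9.0·n: E = (3.59, 8.25), A = (-3.59, -8.25). Equal radii place U and V the same way about K: U = K + 9.0·n = (34.5, -5.18), V = K − 9.0·n = (27.3, -21.7). Then |CV| = |V − C| = 34.9.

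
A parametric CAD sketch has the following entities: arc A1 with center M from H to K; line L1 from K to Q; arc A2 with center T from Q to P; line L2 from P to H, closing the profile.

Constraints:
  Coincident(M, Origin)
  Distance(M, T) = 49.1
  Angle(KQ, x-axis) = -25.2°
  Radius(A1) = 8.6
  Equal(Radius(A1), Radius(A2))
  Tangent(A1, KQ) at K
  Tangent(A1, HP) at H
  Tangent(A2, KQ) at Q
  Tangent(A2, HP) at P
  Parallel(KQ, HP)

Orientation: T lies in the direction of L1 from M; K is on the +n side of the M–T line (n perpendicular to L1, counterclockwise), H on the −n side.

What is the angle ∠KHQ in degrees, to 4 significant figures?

70.69°

Tangency of A1 to both parallel lines with radius 8.6 puts K and H at M ± 8.6·n: K = (3.662, 7.782), H = (-3.662, -7.782). Equal radii place Q and P the same way about T: Q = T + 8.6·n = (48.09, -13.12), P = T − 8.6·n = (40.77, -28.69). Then cos ∠KHQ = HK·HQ / (|HK||HQ|), giving 70.69°.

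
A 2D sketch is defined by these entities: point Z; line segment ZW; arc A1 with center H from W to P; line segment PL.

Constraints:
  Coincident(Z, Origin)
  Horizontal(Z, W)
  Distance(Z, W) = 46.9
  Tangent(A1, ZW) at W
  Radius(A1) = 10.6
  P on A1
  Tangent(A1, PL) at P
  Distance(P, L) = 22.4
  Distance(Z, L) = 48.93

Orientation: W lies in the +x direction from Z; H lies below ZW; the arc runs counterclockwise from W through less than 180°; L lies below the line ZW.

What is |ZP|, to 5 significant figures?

37.800

Checks: |HP| = 10.60 ✓; ∠(HP, PL) = 90.00° ✓; |PL| = 22.40 ✓; |ZL| = 48.93 ✓.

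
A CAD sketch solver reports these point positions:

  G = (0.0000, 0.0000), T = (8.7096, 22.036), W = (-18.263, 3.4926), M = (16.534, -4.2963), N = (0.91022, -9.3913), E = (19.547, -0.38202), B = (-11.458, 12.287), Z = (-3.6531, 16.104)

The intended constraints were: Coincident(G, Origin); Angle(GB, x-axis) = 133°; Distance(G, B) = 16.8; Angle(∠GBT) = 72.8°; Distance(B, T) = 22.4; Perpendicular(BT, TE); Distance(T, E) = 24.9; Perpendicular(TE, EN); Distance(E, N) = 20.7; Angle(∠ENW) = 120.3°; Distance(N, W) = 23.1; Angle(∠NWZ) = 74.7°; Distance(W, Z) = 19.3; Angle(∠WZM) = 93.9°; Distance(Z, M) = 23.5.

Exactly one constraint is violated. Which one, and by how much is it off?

Distance(Z, M) = 23.5 — off by 5.20.

G = (0.00, 0.00) ✓; GB at 133.0° ✓; |GB| = 16.80 ✓; ∠GBT = 72.80° ✓; |BT| = 22.40 ✓; ∠(BT, TE) = 90.00° ✓; |TE| = 24.90 ✓; ∠(TE, EN) = 90.00° ✓; |EN| = 20.70 ✓; ∠ENW = 120.3° ✓; |NW| = 23.10 ✓; ∠NWZ = 74.70° ✓; |WZ| = 19.30 ✓; ∠WZM = 93.90° ✓; |ZM| = 28.70 ✗.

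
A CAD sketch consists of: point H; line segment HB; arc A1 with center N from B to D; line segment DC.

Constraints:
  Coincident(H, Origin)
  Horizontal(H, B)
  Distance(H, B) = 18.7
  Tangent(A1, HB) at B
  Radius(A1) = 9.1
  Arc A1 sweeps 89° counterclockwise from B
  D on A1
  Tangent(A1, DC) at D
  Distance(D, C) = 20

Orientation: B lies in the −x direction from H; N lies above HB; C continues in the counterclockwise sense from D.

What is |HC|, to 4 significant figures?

30.38

H is at the origin; HB is horizontal with |HB| = 18.7 and B on the −x side, so B = (-18.70, 0.000). Since A1 is tangent to HB there, NB ⟂ HB, so N = B + (0, 9.1) = (-18.70, 9.100). On A1, B sits at bearing -90° from N; an 89° counterclockwise sweep puts D at bearing -1°, so D = N + 9.1·(cos -1°, sin -1°) = (-9.601, 8.941). Tangency of A1 to DC means the radius ND is perpendicular to DC, so DC runs along (−sin -1°, cos -1°); with |DC| = 20.0, C = (-9.252, 28.94). Then |HC| = |C − H| = 30.38.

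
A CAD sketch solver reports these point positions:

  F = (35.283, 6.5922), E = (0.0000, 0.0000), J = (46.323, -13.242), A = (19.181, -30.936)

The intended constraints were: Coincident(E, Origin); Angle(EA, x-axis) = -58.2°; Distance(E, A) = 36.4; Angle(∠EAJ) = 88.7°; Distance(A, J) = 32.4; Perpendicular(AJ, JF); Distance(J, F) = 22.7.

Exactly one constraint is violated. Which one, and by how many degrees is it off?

Perpendicular(AJ, JF) — off by 4.00°.

E = (0.00, 0.00) ✓; EA at -58.20° ✓; |EA| = 36.40 ✓; ∠EAJ = 88.70° ✓; |AJ| = 32.40 ✓; ∠(AJ, JF) = 86.00° ✗; |JF| = 22.70 ✓.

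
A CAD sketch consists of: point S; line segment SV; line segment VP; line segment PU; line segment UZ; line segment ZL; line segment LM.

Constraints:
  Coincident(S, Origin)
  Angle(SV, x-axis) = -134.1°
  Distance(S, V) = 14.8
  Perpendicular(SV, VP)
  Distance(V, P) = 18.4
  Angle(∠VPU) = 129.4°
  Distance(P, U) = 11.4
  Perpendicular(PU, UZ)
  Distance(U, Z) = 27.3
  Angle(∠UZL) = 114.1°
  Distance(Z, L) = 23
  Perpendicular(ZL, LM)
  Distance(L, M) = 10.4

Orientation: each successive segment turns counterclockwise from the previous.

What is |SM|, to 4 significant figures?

14.06

S is at the origin; SV runs at -134.1° with length 14.8, so V = (-10.30, -10.63). The perpendicularity gives VP at right angles to SV, so VP runs at -44.10°; with |VP| = 18.4, P = (2.914, -23.43). ∠VPU = 129.4° gives PU at 6.500° from the x-axis; with |PU| = 11.4, U = (14.24, -22.14). The perpendicularity gives UZ at right angles to PU, so UZ runs at 96.50°; with |UZ| = 27.3, Z = (11.15, 4.982). ∠UZL = 114.1° gives ZL at 162.4° from the x-axis; with |ZL| = 23.0, L = (-10.77, 11.94). ZL is perpendicular to LM, so LM runs at -107.6°; with |LM| = 10.4, M = (-13.92, 2.023). Then |SM| = |M − S| = 14.06.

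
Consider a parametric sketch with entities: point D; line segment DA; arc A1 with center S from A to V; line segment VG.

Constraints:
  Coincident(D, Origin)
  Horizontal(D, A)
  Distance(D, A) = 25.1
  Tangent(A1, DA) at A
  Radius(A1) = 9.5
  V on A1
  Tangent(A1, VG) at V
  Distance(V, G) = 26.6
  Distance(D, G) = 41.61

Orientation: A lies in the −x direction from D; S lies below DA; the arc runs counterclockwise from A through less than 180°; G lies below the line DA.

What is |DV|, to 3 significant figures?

36.2

D is at the origin; DA is horizontal with |DA| = 25.1 and A on the −x side, so A = (-25.1, 0.00). A1 meets DA tangentially, so SA is at right angles to DA, so S = A + (0, -9.5) = (-25.1, -9.50). Since SV ⟂ VG (tangency), |SG| = √(9.5² + 26.6²) = 28.2 regardless of where V sits on A1. So G lies on both circle(D, 41.61) and circle(S, 28.2); the below-DA intersection is G = (-18.9, -37.1). V is the foot of the tangent from G: V = (-33.1, -14.6).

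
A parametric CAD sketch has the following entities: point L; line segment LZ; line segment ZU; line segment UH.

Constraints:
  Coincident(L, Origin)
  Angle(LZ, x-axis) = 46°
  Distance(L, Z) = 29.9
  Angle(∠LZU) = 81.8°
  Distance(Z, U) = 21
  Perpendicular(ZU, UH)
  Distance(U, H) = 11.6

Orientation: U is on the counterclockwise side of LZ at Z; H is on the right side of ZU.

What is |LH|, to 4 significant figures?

44.46

L is at the origin; LZ runs at 46.0° with length 29.9, so Z = 29.9·(cos 46.0°, sin 46.0°) = (20.77, 21.51). ∠LZU = 81.8°, so ZU runs at 46.0° + (180° − 81.8°) = 144.2° from the x-axis; with |ZU| = 21.0, U = Z + 21.0·(cos 144.2°, sin 144.2°) = (3.738, 33.79). The perpendicularity gives UH at right angles to ZU; with |UH| = 11.6 on the right of ZU, H = U + 11.6·(0.5850, 0.8111) = (10.52, 43.20). Then |LH| = |H − L| = 44.46.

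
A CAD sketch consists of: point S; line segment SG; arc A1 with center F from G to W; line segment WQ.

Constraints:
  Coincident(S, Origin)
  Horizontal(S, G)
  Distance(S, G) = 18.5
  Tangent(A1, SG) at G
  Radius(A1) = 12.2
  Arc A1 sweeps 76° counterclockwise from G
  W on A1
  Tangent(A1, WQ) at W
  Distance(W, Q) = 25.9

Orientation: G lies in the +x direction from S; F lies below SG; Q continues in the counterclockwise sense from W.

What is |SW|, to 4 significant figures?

11.40

S is at the origin; SG is horizontal with |SG| = 18.5 and G on the +x side, so G = (18.50, 0.000). Since A1 is tangent to SG there, FG ⟂ SG, so F = G + (0, -12.2) = (18.50, -12.20). On A1, G sits at bearing 90° from F; a 76° counterclockwise sweep puts W at bearing 166°, so W = F + 12.2·(cos 166°, sin 166°) = (6.662, -9.249). Then |SW| = |W − S| = 11.40.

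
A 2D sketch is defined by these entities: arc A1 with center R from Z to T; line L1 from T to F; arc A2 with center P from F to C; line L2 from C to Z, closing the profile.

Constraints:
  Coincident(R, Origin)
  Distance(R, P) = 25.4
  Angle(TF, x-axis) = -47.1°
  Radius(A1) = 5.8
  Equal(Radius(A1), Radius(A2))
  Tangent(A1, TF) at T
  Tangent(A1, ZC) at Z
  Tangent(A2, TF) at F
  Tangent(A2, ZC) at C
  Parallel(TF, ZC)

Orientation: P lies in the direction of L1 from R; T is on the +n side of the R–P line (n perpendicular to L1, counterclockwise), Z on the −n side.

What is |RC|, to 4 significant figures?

26.05

Tangency of A1 to both parallel lines with radius 5.8 puts T and Z at R ± 5.8·n: T = (4.249, 3.948), Z = (-4.249, -3.948). Equal radii place F and C the same way about P: F = P + 5.8·n = (21.54, -14.66), C = P − 5.8·n = (13.04, -22.55). Then |RC| = |C − R| = 26.05.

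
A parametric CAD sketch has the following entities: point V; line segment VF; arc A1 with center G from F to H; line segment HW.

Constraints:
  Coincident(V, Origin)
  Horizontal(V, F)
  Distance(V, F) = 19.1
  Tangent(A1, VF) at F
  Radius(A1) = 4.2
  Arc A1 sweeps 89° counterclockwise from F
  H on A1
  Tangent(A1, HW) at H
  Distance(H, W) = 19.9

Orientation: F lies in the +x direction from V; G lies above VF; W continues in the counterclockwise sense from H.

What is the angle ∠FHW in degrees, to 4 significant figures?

135.5°

On A1, F sits at bearing -90° from G; an 89° counterclockwise sweep puts H at bearing -1°, so H = G + 4.2·(cos -1°, sin -1°) = (23.30, 4.127). Since A1 is tangent to HW there, GH ⟂ HW, so HW runs along (−sin -1°, cos -1°); with |HW| = 19.9, W = (23.65, 24.02). Then cos ∠FHW = HF·HW / (|HF||HW|), giving 135.5°.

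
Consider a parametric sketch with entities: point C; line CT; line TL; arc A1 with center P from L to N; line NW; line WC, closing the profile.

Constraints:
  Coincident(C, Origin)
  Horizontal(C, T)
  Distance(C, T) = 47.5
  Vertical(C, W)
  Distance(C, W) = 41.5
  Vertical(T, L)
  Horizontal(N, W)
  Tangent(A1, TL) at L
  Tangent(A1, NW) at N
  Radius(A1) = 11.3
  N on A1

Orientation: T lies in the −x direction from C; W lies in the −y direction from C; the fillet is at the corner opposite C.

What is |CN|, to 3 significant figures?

55.1

The virtual corner opposite C is at (-47.5, -41.5). A1 meets TL tangentially, so PL is at right angles to TL and the tangent condition forces PN to be normal to NW, with radius 11.3, so the center P sits 11.3 in from both sides at P = (-36.2, -30.2). That places the tangent points at L = (-47.5, -30.2) on TL and N = (-36.2, -41.5) on NW. Then |CN| = |N − C| = 55.1.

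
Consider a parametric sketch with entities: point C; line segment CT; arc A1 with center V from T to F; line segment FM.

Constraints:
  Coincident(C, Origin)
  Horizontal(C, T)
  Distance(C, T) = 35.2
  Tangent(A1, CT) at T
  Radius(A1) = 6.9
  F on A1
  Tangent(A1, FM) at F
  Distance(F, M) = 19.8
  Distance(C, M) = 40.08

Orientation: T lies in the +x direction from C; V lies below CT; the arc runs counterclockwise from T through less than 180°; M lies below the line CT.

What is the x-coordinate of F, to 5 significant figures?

28.313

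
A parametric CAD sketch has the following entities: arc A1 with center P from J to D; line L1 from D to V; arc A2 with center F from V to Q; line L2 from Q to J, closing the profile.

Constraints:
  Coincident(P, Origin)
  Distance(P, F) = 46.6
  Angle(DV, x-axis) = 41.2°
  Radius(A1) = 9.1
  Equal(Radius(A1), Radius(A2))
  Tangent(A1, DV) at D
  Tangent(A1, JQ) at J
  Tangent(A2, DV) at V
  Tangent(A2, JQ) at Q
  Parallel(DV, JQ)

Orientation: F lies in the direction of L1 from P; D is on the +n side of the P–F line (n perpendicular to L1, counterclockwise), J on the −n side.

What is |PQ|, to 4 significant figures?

47.48

The slot axis is L1's direction at 41.2°, so u = (cos 41.2°, sin 41.2°) = (0.7524, 0.6587) and n = (−sin 41.2°, cos 41.2°) = (-0.6587, 0.7524). P is at the origin and F lies 46.6 along u from P, so F = 46.6·u = (35.06, 30.69). Tangency of A1 to both parallel lines with radius 9.1 puts D and J at P ± 9.1·n: D = (-5.994, 6.847), J = (5.994, -6.847). Equal radii place V and Q the same way about F: V = F + 9.1·n = (29.07, 37.54), Q = F − 9.1·n = (41.06, 23.85). Then |PQ| = |Q − P| = 47.48.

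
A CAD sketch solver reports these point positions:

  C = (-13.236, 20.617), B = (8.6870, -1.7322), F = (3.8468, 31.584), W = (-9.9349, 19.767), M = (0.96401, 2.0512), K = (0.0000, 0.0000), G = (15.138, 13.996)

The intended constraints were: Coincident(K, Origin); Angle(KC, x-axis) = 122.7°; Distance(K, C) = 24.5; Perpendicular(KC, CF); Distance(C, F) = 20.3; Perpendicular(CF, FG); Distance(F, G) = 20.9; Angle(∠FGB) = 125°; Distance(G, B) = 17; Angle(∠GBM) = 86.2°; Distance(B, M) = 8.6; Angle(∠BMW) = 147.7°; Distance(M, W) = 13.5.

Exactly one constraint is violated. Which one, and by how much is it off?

Distance(M, W) = 13.5 — off by 7.30.

K = (0.00, 0.00) ✓; KC at 122.7° ✓; |KC| = 24.50 ✓; ∠(KC, CF) = 90.00° ✓; |CF| = 20.30 ✓; ∠(CF, FG) = 90.00° ✓; |FG| = 20.90 ✓; ∠FGB = 125.0° ✓; |GB| = 17.00 ✓; ∠GBM = 86.20° ✓; |BM| = 8.600 ✓; ∠BMW = 147.7° ✓; |MW| = 20.80 ✗.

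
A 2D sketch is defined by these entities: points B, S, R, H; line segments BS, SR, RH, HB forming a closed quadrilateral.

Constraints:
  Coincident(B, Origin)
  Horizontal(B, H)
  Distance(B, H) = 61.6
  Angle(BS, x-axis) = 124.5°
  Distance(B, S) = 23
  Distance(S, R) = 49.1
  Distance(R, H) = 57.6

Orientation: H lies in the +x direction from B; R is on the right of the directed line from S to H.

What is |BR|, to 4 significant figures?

26.43

Checks: |SR| = 49.10 ✓; |RH| = 57.60 ✓.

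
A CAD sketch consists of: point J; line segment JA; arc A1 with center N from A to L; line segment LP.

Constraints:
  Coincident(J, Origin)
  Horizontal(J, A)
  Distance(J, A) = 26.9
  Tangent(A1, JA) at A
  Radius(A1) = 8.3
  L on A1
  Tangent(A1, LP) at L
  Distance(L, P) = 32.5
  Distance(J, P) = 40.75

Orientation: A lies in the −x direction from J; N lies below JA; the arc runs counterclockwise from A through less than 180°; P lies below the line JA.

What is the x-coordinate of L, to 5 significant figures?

-33.323

Checks: |NL| = 8.300 ✓; ∠(NL, LP) = 90.00° ✓; |LP| = 32.50 ✓; |JP| = 40.75 ✓.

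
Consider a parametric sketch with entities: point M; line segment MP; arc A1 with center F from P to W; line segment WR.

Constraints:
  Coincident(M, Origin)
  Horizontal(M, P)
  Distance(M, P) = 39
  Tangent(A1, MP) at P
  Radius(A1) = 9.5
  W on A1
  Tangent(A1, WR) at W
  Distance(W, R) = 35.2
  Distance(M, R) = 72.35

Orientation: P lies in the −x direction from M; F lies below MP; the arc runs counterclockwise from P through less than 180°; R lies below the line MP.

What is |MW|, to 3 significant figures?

48.1

M is at the origin; MP is horizontal with |MP| = 39.0 and P on the −x side, so P = (-39.0, 0.00). Since A1 is tangent to MP there, FP ⟂ MP, so F = P + (0, -9.5) = (-39.0, -9.50). Since FW ⟂ WR (tangency), |FR| = √(9.5² + 35.2²) = 36.5 regardless of where W sits on A1. So R lies on both circle(M, 72.35) and circle(F, 36.5); the below-MP intersection is R = (-61.4, -38.3). W is the foot of the tangent from R: W = (-47.8, -5.82).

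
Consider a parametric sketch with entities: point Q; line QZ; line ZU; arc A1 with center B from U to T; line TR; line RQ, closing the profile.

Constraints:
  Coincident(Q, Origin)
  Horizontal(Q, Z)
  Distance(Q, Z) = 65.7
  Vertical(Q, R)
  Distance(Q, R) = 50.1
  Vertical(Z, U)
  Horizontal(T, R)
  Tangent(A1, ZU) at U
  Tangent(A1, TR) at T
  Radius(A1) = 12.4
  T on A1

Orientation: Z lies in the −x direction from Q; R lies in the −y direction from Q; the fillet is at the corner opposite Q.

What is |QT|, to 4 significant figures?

73.15

Q is at the origin; Q and Z share the same y with |QZ| = 65.7 and Z on the −x side, so Z = (-65.70, 0.000). QR is vertical with |QR| = 50.1 and R on the −y side, so R = (0.000, -50.10). The virtual corner opposite Q is at (-65.70, -50.10). The tangent condition forces BU to be normal to ZU and tangency of A1 to TR means the radius BT is perpendicular to TR, with radius 12.4, so the center B sits 12.4 in from both sides at B = (-53.30, -37.70). That places the tangent points at U = (-65.70, -37.70) on ZU and T = (-53.30, -50.10) on TR. Then |QT| = |T − Q| = 73.15.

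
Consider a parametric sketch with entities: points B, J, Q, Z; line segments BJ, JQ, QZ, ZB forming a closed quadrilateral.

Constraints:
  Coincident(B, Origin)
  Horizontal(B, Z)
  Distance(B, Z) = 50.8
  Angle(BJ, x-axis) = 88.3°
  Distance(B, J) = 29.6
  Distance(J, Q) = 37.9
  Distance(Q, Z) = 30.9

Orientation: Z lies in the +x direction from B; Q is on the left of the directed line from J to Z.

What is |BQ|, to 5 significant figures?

48.087

B is at the origin; BZ is horizontal with |BZ| = 50.8 and Z in +x, so Z = (50.8, 0). BJ runs at 88.3° with |BJ| = 29.6, so J = (0.87812, 29.587). Q is determined by |JQ| = 37.9 and |QZ| = 30.9 together: it lies at the intersection of circle(J, 37.9) and circle(Z, 30.9). With |JZ| = 58.031, the foot of the radical line on JZ is 33.165 from J and the perpendicular offset is √(37.9² − 33.165²) = 18.344. Taking the left-of-JZ solution: Q = (38.761, 28.458).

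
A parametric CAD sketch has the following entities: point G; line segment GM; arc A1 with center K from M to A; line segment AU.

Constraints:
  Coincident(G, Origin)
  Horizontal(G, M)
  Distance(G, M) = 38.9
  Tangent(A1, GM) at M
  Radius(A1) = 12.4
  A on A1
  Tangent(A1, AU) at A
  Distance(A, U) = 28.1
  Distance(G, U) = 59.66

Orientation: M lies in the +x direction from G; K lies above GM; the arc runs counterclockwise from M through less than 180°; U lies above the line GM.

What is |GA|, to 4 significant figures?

53.22

G is at the origin; GM is horizontal with |GM| = 38.9 and M on the +x side, so M = (38.90, 0.000). A1 meets GM tangentially, so KM is at right angles to GM, so K = M + (0, 12.4) = (38.90, 12.40). Since KA ⟂ AU (tangency), |KU| = √(12.4² + 28.1²) = 30.71 regardless of where A sits on A1. So U lies on both circle(G, 59.66) and circle(K, 30.71); the above-GM intersection is U = (41.34, 43.02). A is the foot of the tangent from U: A = (50.61, 16.49).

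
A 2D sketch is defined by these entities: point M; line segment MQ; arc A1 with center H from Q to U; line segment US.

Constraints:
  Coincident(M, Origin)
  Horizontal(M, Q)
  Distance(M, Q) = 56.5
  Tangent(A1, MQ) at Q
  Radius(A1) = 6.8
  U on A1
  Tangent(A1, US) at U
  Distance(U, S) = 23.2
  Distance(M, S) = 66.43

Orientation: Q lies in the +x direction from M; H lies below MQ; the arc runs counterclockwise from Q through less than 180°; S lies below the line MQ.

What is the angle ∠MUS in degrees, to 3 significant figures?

122°

M is at the origin; M and Q share the same y with |MQ| = 56.5 and Q on the +x side, so Q = (56.5, 0.00). Since A1 is tangent to MQ there, HQ ⟂ MQ, so H = Q + (0, -6.8) = (56.5, -6.80). Since HU ⟂ US (tangency), |HS| = √(6.8² + 23.2²) = 24.2 regardless of where U sits on A1. So S lies on both circle(M, 66.43) and circle(H, 24.2); the below-MQ intersection is S = (58.8, -30.9). U is the foot of the tangent from S: U = (50.2, -9.33).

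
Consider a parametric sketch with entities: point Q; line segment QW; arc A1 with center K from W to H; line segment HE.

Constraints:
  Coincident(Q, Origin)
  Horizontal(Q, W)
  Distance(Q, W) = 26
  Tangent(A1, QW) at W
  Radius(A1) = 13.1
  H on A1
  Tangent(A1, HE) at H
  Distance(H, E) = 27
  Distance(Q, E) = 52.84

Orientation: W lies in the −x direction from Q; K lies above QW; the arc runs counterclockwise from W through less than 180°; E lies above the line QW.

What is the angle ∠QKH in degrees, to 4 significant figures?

62.56°

Q is at the origin; QW is horizontal with |QW| = 26.0 and W on the −x side, so W = (-26.00, 0.000). The tangent condition forces KW to be normal to QW, so K = W + (0, 13.1) = (-26.00, 13.10). Since KH ⟂ HE (tangency), |KE| = √(13.1² + 27.0²) = 30.01 regardless of where H sits on A1. So E lies on both circle(Q, 52.84) and circle(K, 30.01); the above-QW intersection is E = (-31.18, 42.66). H is the foot of the tangent from E: H = (-15.38, 20.77).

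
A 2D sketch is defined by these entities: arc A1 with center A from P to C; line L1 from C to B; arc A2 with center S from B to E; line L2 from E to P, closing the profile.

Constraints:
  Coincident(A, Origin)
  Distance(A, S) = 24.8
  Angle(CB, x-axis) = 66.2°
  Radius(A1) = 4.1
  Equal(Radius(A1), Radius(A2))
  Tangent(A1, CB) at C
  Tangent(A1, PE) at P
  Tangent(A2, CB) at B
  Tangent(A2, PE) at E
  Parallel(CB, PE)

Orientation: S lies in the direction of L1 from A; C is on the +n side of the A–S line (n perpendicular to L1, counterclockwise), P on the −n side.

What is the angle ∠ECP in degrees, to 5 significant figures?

71.704°

Tangency of A1 to both parallel lines with radius 4.1 puts C and P at A ± 4.1·n: C = (-3.7513, 1.6545), P = (3.7513, -1.6545). Equal radii place B and E the same way about S: B = S + 4.1·n = (6.2566, 24.346), E = S − 4.1·n = (13.759, 21.036). Then cos ∠ECP = CE·CP / (|CE||CP|), giving 71.704°.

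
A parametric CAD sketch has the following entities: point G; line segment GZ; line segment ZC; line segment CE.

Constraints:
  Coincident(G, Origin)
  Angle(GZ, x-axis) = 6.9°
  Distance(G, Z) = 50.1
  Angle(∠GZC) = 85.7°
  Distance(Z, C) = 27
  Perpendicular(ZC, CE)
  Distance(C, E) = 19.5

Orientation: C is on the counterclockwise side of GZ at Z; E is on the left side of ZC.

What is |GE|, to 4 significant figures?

38.31

G is at the origin; GZ runs at 6.9° with length 50.1, so Z = 50.1·(cos 6.9°, sin 6.9°) = (49.74, 6.019). ∠GZC = 85.7°, so ZC runs at 6.9° + (180° − 85.7°) = 101.2° from the x-axis; with |ZC| = 27.0, C = Z + 27.0·(cos 101.2°, sin 101.2°) = (44.49, 32.50). The perpendicularity gives CE at right angles to ZC; with |CE| = 19.5 on the left of ZC, E = C + 19.5·(-0.9810, -0.1942) = (25.36, 28.72). Then |GE| = |E − G| = 38.31.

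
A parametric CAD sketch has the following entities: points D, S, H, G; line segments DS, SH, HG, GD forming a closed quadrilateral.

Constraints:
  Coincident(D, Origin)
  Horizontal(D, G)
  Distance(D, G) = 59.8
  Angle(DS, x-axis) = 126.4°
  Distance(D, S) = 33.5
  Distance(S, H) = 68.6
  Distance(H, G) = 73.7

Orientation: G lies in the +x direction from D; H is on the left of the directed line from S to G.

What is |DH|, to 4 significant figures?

77.14

D is at the origin; D and G share the same y with |DG| = 59.8 and G in +x, so G = (59.8, 0). DS runs at 126.4° with |DS| = 33.5, so S = (-19.88, 26.96). H is determined by |SH| = 68.6 and |HG| = 73.7 together: it lies at the intersection of circle(S, 68.6) and circle(G, 73.7). With |SG| = 84.12, the foot of the radical line on SG is 37.75 from S and the perpendicular offset is √(68.6² − 37.75²) = 57.28. Taking the left-of-SG solution: H = (34.24, 69.12).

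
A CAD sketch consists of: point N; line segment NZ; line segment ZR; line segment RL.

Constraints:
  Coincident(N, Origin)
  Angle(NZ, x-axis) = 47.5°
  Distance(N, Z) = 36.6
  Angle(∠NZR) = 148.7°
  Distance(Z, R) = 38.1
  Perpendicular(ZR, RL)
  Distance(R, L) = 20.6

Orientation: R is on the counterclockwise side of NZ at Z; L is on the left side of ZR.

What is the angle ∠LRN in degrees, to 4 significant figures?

74.67°

N is at the origin; NZ runs at 47.5° with length 36.6, so Z = 36.6·(cos 47.5°, sin 47.5°) = (24.73, 26.98). ∠NZR = 148.7°, so ZR runs at 47.5° + (180° − 148.7°) = 78.80° from the x-axis; with |ZR| = 38.1, R = Z + 38.1·(cos 78.80°, sin 78.80°) = (32.13, 64.36). The perpendicularity gives RL at right angles to ZR; with |RL| = 20.6 on the left of ZR, L = R + 20.6·(-0.9810, 0.1942) = (11.92, 68.36). Then cos ∠LRN = RL·RN / (|RL||RN|), giving 74.67°.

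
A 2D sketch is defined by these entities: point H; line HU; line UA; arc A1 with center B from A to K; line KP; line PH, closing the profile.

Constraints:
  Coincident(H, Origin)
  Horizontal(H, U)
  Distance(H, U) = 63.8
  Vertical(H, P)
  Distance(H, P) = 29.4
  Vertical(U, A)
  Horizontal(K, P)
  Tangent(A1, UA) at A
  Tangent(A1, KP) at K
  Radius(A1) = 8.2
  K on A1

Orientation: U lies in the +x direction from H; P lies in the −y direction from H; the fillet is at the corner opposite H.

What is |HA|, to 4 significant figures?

67.23

The virtual corner opposite H is at (63.80, -29.40). A1 meets UA tangentially, so BA is at right angles to UA and A1 meets KP tangentially, so BK is at right angles to KP, with radius 8.2, so the center B sits 8.2 in from both sides at B = (55.60, -21.20). That places the tangent points at A = (63.80, -21.20) on UA and K = (55.60, -29.40) on KP. Then |HA| = |A − H| = 67.23.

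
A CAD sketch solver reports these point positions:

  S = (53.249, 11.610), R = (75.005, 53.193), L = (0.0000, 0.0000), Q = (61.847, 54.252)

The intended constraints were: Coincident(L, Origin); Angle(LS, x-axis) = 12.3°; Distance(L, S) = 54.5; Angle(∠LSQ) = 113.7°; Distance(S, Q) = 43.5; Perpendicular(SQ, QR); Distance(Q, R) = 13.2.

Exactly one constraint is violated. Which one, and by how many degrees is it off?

Perpendicular(SQ, QR) — off by 6.80°.

L = (0.00, 0.00) ✓; LS at 12.30° ✓; |LS| = 54.50 ✓; ∠LSQ = 113.7° ✓; |SQ| = 43.50 ✓; ∠(SQ, QR) = 83.20° ✗; |QR| = 13.20 ✓.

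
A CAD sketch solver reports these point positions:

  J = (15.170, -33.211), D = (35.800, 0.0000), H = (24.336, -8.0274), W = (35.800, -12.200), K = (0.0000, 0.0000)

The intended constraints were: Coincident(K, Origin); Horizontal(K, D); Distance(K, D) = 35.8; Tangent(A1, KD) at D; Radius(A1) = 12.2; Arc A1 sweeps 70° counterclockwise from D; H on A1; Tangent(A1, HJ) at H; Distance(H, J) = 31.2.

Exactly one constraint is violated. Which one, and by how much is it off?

Distance(H, J) = 31.2 — off by 4.40.

K = (0.00, 0.00) ✓; K.y = 0.00, D.y = 0.00 ✓; |KD| = 35.80 ✓; ∠(WD, DK) = 90.00° ✓; |WD| = 12.20 ✓; bearing(W→H) − bearing(W→D) = 70.00° ✓; |WH| = 12.20 ✓; ∠(WH, HJ) = 90.00° ✓; |HJ| = 26.80 ✗.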